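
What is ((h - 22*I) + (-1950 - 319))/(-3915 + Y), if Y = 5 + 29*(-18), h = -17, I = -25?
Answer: 217/554 ≈ 0.39170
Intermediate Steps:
Y = -517 (Y = 5 - 522 = -517)
((h - 22*I) + (-1950 - 319))/(-3915 + Y) = ((-17 - 22*(-25)) + (-1950 - 319))/(-3915 - 517) = ((-17 + 550) - 2269)/(-4432) = (533 - 2269)*(-1/4432) = -1736*(-1/4432) = 217/554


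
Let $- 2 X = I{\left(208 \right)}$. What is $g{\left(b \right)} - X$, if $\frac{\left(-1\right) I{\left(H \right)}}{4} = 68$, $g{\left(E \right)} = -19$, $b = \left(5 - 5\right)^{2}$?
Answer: $-155$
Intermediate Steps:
$b = 0$ ($b = 0^{2} = 0$)
$I{\left(H \right)} = -272$ ($I{\left(H \right)} = \left(-4\right) 68 = -272$)
$X = 136$ ($X = \left(- \frac{1}{2}\right) \left(-272\right) = 136$)
$g{\left(b \right)} - X = -19 - 136 = -155$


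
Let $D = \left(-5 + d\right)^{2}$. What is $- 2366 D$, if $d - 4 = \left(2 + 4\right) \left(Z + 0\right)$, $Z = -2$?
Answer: $-399854$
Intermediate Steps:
$d = -8$ ($d = 4 + \left(2 + 4\right) \left(-2 + 0\right) = 4 + 6 \left(-2\right) = 4 - 12 = -8$)
$D = 169$ ($D = \left(-5 - 8\right)^{2} = \left(-13\right)^{2} = 169$)
$- 2366 D = \left(-2366\right) 169 = -399854$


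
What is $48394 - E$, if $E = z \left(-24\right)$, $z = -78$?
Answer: $46522$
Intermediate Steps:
$E = 1872$ ($E = \left(-78\right) \left(-24\right) = 1872$)
$48394 - E = 48394 - 1872 = 46522$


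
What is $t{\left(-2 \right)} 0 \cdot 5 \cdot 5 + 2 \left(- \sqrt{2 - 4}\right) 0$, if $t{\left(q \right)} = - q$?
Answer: $0$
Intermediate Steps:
$t{\left(-2 \right)} 0 \cdot 5 \cdot 5 + 2 \left(- \sqrt{2 - 4}\right) 0 = \left(-1\right) \left(-2\right) 0 \cdot 5 \cdot 5 + 2 \left(- \sqrt{2 - 4}\right) 0 = 2 \cdot 0 \cdot 5 + 2 \left(- \sqrt{-2}\right) 0 = 2 \cdot 0 + 2 \left(- i \sqrt{2}\right) 0 = 0 + 2 \left(- i \sqrt{2}\right) 0 = 0 + - 2 i \sqrt{2} \cdot 0 = 0 + 0 = 0$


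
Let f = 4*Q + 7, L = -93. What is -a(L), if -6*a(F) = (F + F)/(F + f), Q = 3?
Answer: 31/74 ≈ 0.41892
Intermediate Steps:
f = 19 (f = 4*3 + 7 = 12 + 7 = 19)
a(F) = -F/(3*(19 + F)) (a(F) = -(F + F)/(6*(F + 19)) = -2*F/(6*(19 + F)) = -F/(3*(19 + F)))
-a(L) = -(-1)*(-93)/(57 + 3*(-93)) = -(-1)*(-93)/(57 - 279) = -(-1)*(-93)/(-222) = -(-1)*(-93)*(-1)/222 = -1*(-31/74) = 31/74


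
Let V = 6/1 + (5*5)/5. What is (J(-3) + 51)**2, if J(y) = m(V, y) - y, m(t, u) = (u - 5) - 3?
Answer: 1849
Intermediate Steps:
V = 11 (V = 6*1 + 25*(1/5) = 6 + 5 = 11)
m(t, u) = -8 + u (m(t, u) = (-5 + u) - 3 = -8 + u)
J(y) = -8 (J(y) = (-8 + y) - y = -8)
(J(-3) + 51)**2 = (-8 + 51)**2 = 43**2 = 1849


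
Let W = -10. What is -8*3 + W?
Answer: -34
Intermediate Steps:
-8*3 + W = -8*3 - 10 = -24 - 10 = -34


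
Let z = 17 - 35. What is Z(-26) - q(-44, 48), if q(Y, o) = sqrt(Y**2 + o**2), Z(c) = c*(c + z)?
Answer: 1144 - 4*sqrt(265) ≈ 1078.9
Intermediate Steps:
z = -18
Z(c) = c*(-18 + c) (Z(c) = c*(c - 18) = c*(-18 + c))
Z(-26) - q(-44, 48) = -26*(-18 - 26) - sqrt((-44)**2 + 48**2) = -26*(-44) - sqrt(1936 + 2304) = 1144 - sqrt(4240) = 1144 - 4*sqrt(265)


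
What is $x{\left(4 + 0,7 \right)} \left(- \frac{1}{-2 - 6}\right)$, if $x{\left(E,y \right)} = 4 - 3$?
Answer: $\frac{1}{8} \approx 0.125$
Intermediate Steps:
$x{\left(E,y \right)} = 1$ ($x{\left(E,y \right)} = 4 - 3 = 1$)
$x{\left(4 + 0,7 \right)} \left(- \frac{1}{-2 - 6}\right) = 1 \left(- \frac{1}{-2 - 6}\right) = 1 \left(- \frac{1}{-8}\right) = 1 \left(\left(-1\right) \left(- \frac{1}{8}\right)\right) = 1 \cdot \frac{1}{8} = \frac{1}{8}$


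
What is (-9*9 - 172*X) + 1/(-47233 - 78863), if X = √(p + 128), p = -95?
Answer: -10213777/126096 - 172*√33 ≈ -1069.1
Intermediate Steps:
X = √33 (X = √(-95 + 128) = √33 ≈ 5.7446)
(-9*9 - 172*X) + 1/(-47233 - 78863) = (-9*9 - 172*√33) + 1/(-47233 - 78863) = (-81 - 172*√33) + 1/(-126096) = (-81 - 172*√33) - 1/126096 = -10213777/126096 - 172*√33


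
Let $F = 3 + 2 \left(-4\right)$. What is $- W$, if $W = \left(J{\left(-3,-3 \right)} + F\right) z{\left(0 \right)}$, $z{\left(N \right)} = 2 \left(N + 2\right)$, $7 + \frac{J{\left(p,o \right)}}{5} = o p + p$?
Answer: $40$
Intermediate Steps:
$J{\left(p,o \right)} = -35 + 5 p + 5 o p$ ($J{\left(p,o \right)} = -35 + 5 \left(o p + p\right) = -35 + 5 \left(p + o p\right) = -35 + \left(5 p + 5 o p\right) = -35 + 5 p + 5 o p$)
$z{\left(N \right)} = 4 + 2 N$ ($z{\left(N \right)} = 2 \left(2 + N\right) = 4 + 2 N$)
$F = -5$ ($F = 3 - 8 = -5$)
$W = -40$ ($W = \left(\left(-35 + 5 \left(-3\right) + 5 \left(-3\right) \left(-3\right)\right) - 5\right) \left(4 + 2 \cdot 0\right) = \left(\left(-35 - 15 + 45\right) - 5\right) \left(4 + 0\right) = \left(-5 - 5\right) 4 = \left(-10\right) 4 = -40$)
$- W = \left(-1\right) \left(-40\right) = 40$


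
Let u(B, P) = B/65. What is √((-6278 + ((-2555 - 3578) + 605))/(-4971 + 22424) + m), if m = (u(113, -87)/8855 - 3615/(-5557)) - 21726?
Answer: 3*I*√300900276255404748158072710874/11164580341915 ≈ 147.4*I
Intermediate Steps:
u(B, P) = B/65 (u(B, P) = B*(1/65) = B/65)
m = -69487883863084/3198470275 (m = (((1/65)*113)/8855 - 3615/(-5557)) - 21726 = ((113/65)*(1/8855) - 3615*(-1/5557)) - 21726 = (113/575575 + 3615/5557) - 21726 = 2081331566/3198470275 - 21726 = -69487883863084/3198470275 ≈ -21725.)
√((-6278 + ((-2555 - 3578) + 605))/(-4971 + 22424) + m) = √((-6278 + ((-2555 - 3578) + 605))/(-4971 + 22424) - 69487883863084/3198470275) = √((-6278 + (-6133 + 605))/17453 - 69487883863084/3198470275) = √((-6278 - 5528)*(1/17453) - 69487883863084/3198470275) = √(-11806*1/17453 - 69487883863084/3198470275) = √(-11806/17453 - 69487883863084/3198470275) = √(-1212809798202471702/55822901709575) = 3*I*√300900276255404748158072710874/11164580341915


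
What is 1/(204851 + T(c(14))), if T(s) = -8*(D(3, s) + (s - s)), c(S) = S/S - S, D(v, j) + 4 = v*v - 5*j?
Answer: 1/204291 ≈ 4.8950e-6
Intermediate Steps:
D(v, j) = -4 + v² - 5*j (D(v, j) = -4 + (v*v - 5*j) = -4 + (v² - 5*j) = -4 + v² - 5*j)
c(S) = 1 - S
T(s) = -40 + 40*s (T(s) = -8*((-4 + 3² - 5*s) + (s - s)) = -8*((-4 + 9 - 5*s) + 0) = -8*((5 - 5*s) + 0) = -8*(5 - 5*s) = -40 + 40*s)
1/(204851 + T(c(14))) = 1/(204851 + (-40 + 40*(1 - 1*14))) = 1/(204851 + (-40 + 40*(1 - 14))) = 1/(204851 + (-40 + 40*(-13))) = 1/(204851 + (-40 - 520)) = 1/(204851 - 560) = 1/204291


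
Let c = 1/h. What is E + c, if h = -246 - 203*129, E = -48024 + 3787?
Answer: -1169316622/26433 ≈ -44237.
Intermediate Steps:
E = -44237
h = -26433 (h = -246 - 26187 = -26433)
c = -1/26433 (c = 1/(-26433) = -1/26433 ≈ -3.7831e-5)
E + c = -44237 - 1/26433 = -1169316622/26433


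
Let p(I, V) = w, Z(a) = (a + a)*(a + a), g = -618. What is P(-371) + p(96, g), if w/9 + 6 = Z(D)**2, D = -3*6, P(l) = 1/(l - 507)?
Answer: 13272278219/878 ≈ 1.5116e+7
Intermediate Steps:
P(l) = 1/(-507 + l)
D = -18
Z(a) = 4*a**2 (Z(a) = (2*a)*(2*a) = 4*a**2)
w = 15116490 (w = -54 + 9*(4*(-18)**2)**2 = -54 + 9*(4*324)**2 = -54 + 9*1296**2 = -54 + 9*1679616 = -54 + 15116544 = 15116490)
p(I, V) = 15116490
P(-371) + p(96, g) = 1/(-507 - 371) + 15116490 = 1/(-878) + 15116490 = -1/878 + 15116490 = 13272278219/878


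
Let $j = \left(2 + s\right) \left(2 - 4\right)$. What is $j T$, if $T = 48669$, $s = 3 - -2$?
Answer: $-681366$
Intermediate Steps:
$s = 5$ ($s = 3 + 2 = 5$)
$j = -14$ ($j = \left(2 + 5\right) \left(2 - 4\right) = 7 \left(-2\right) = -14$)
$j T = \left(-14\right) 48669 = -681366$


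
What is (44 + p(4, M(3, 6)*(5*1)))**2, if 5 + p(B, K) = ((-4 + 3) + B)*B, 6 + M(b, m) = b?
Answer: 2601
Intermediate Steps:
M(b, m) = -6 + b
p(B, K) = -5 + B*(-1 + B) (p(B, K) = -5 + ((-4 + 3) + B)*B = -5 + (-1 + B)*B = -5 + B*(-1 + B))
(44 + p(4, M(3, 6)*(5*1)))**2 = (44 + (-5 + 4**2 - 1*4))**2 = (44 + (-5 + 16 - 4))**2 = (44 + 7)**2 = 51**2 = 2601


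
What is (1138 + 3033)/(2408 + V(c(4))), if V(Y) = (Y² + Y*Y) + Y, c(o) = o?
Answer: 4171/2444 ≈ 1.7066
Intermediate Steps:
V(Y) = Y + 2*Y² (V(Y) = (Y² + Y²) + Y = 2*Y² + Y = Y + 2*Y²)
(1138 + 3033)/(2408 + V(c(4))) = (1138 + 3033)/(2408 + 4*(1 + 2*4)) = 4171/(2408 + 4*(1 + 8)) = 4171/(2408 + 4*9) = 4171/(2408 + 36) = 4171/2444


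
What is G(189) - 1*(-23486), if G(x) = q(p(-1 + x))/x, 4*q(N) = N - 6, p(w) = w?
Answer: 1268257/54 ≈ 23486.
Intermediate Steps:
q(N) = -3/2 + N/4 (q(N) = (N - 6)/4 = (-6 + N)/4 = -3/2 + N/4)
G(x) = (-7/4 + x/4)/x (G(x) = (-3/2 + (-1 + x)/4)/x = (-3/2 + (-¼ + x/4))/x = (-7/4 + x/4)/x)
G(189) - 1*(-23486) = (¼)*(-7 + 189)/189 - 1*(-23486) = (¼)*(1/189)*182 + 23486 = 13/54 + 23486 = 1268257/54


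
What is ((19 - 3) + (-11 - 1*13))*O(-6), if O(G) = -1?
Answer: 8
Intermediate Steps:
((19 - 3) + (-11 - 1*13))*O(-6) = ((19 - 3) + (-11 - 1*13))*(-1) = (16 + (-11 - 13))*(-1) = (16 - 24)*(-1) = -8*(-1) = 8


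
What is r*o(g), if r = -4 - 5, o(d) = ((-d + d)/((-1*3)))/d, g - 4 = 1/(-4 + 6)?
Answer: 0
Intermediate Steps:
g = 9/2 (g = 4 + 1/(-4 + 6) = 4 + 1/2 = 4 + ½ = 9/2 ≈ 4.5000)
o(d) = 0 (o(d) = (0/(-3))/d = (0*(-⅓))/d = 0/d = 0)
r = -9
r*o(g) = -9*0 = 0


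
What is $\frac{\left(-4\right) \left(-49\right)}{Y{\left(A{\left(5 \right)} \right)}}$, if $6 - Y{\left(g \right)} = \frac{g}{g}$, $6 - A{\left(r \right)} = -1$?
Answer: $\frac{196}{5} \approx 39.2$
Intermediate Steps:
$A{\left(r \right)} = 7$ ($A{\left(r \right)} = 6 - -1 = 6 + 1 = 7$)
$Y{\left(g \right)} = 5$ ($Y{\left(g \right)} = 6 - \frac{g}{g} = 6 - 1 = 5$)
$\frac{\left(-4\right) \left(-49\right)}{Y{\left(A{\left(5 \right)} \right)}} = \frac{\left(-4\right) \left(-49\right)}{5} = 196 \cdot \frac{1}{5} = \frac{196}{5}$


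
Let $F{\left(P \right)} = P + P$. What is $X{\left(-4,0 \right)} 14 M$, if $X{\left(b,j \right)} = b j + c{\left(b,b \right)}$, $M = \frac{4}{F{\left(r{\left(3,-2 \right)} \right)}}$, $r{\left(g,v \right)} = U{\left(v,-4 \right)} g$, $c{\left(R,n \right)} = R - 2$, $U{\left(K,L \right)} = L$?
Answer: $14$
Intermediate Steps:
$c{\left(R,n \right)} = -2 + R$
$r{\left(g,v \right)} = - 4 g$
$F{\left(P \right)} = 2 P$
$M = - \frac{1}{6}$ ($M = \frac{4}{2 \left(\left(-4\right) 3\right)} = \frac{4}{2 \left(-12\right)} = \frac{4}{-24} = 4 \left(- \frac{1}{24}\right) = - \frac{1}{6} \approx -0.16667$)
$X{\left(b,j \right)} = -2 + b + b j$ ($X{\left(b,j \right)} = b j + \left(-2 + b\right) = -2 + b + b j$)
$X{\left(-4,0 \right)} 14 M = \left(-2 - 4 - 0\right) 14 \left(- \frac{1}{6}\right) = \left(-2 - 4 + 0\right) 14 \left(- \frac{1}{6}\right) = \left(-6\right) 14 \left(- \frac{1}{6}\right) = \left(-84\right) \left(- \frac{1}{6}\right) = 14$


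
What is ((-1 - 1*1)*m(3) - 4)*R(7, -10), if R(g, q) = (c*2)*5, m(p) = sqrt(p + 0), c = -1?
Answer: 40 + 20*sqrt(3) ≈ 74.641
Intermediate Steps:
m(p) = sqrt(p)
R(g, q) = -10 (R(g, q) = -1*2*5 = -2*5 = -10)
((-1 - 1*1)*m(3) - 4)*R(7, -10) = ((-1 - 1*1)*sqrt(3) - 4)*(-10) = ((-1 - 1)*sqrt(3) - 4)*(-10) = (-2*sqrt(3) - 4)*(-10) = (-4 - 2*sqrt(3))*(-10) = 40 + 20*sqrt(3)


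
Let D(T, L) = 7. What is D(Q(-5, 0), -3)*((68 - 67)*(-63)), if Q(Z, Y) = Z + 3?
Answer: -441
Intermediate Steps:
Q(Z, Y) = 3 + Z
D(Q(-5, 0), -3)*((68 - 67)*(-63)) = 7*((68 - 67)*(-63)) = 7*(1*(-63)) = 7*(-63) = -441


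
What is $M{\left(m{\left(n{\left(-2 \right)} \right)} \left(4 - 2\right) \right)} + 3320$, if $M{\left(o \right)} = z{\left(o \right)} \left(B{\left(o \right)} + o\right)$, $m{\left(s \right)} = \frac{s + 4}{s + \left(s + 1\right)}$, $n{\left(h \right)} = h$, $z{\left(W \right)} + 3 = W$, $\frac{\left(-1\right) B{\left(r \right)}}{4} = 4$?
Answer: $\frac{30556}{9} \approx 3395.1$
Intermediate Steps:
$B{\left(r \right)} = -16$ ($B{\left(r \right)} = \left(-4\right) 4 = -16$)
$z{\left(W \right)} = -3 + W$
$m{\left(s \right)} = \frac{4 + s}{1 + 2 s}$ ($m{\left(s \right)} = \frac{4 + s}{s + \left(1 + s\right)} = \frac{4 + s}{1 + 2 s}$)
$M{\left(o \right)} = \left(-16 + o\right) \left(-3 + o\right)$ ($M{\left(o \right)} = \left(-3 + o\right) \left(-16 + o\right) = \left(-16 + o\right) \left(-3 + o\right)$)
$M{\left(m{\left(n{\left(-2 \right)} \right)} \left(4 - 2\right) \right)} + 3320 = \left(-16 + \frac{4 - 2}{1 + 2 \left(-2\right)} \left(4 - 2\right)\right) \left(-3 + \frac{4 - 2}{1 + 2 \left(-2\right)} \left(4 - 2\right)\right) + 3320 = \left(-16 + \frac{1}{1 - 4} \cdot 2 \cdot 2\right) \left(-3 + \frac{1}{1 - 4} \cdot 2 \cdot 2\right) + 3320 = \left(-16 + \frac{1}{-3} \cdot 2 \cdot 2\right) \left(-3 + \frac{1}{-3} \cdot 2 \cdot 2\right) + 3320 = \left(-16 + \left(- \frac{1}{3}\right) 2 \cdot 2\right) \left(-3 + \left(- \frac{1}{3}\right) 2 \cdot 2\right) + 3320 = \left(-16 - \frac{4}{3}\right) \left(-3 - \frac{4}{3}\right) + 3320 = \left(- \frac{52}{3}\right) \left(- \frac{13}{3}\right) + 3320 = \frac{676}{9} + 3320 = \frac{30556}{9}$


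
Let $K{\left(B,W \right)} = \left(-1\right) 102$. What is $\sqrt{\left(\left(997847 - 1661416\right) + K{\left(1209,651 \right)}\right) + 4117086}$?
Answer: $\sqrt{3453415} \approx 1858.3$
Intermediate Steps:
$K{\left(B,W \right)} = -102$
$\sqrt{\left(\left(997847 - 1661416\right) + K{\left(1209,651 \right)}\right) + 4117086} = \sqrt{\left(\left(997847 - 1661416\right) - 102\right) + 4117086} = \sqrt{\left(-663569 - 102\right) + 4117086} = \sqrt{-663671 + 4117086} = \sqrt{3453415}$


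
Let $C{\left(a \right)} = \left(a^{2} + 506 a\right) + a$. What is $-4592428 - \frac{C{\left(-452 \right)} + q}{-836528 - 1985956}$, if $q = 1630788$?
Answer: $- \frac{3240513236306}{705621} \approx -4.5924 \cdot 10^{6}$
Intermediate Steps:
$C{\left(a \right)} = a^{2} + 507 a$
$-4592428 - \frac{C{\left(-452 \right)} + q}{-836528 - 1985956} = -4592428 - \frac{- 452 \left(507 - 452\right) + 1630788}{-836528 - 1985956} = -4592428 - \frac{\left(-452\right) 55 + 1630788}{-2822484} = -4592428 - \left(-24860 + 1630788\right) \left(- \frac{1}{2822484}\right) = -4592428 - 1605928 \left(- \frac{1}{2822484}\right) = -4592428 - - \frac{401482}{705621} = -4592428 + \frac{401482}{705621} = - \frac{3240513236306}{705621}$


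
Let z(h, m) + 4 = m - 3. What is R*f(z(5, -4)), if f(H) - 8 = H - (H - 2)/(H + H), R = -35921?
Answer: 2837759/22 ≈ 1.2899e+5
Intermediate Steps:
z(h, m) = -7 + m (z(h, m) = -4 + (m - 3) = -4 + (-3 + m) = -7 + m)
f(H) = 8 + H - (-2 + H)/(2*H) (f(H) = 8 + (H - (H - 2)/(H + H)) = 8 + (H - (-2 + H)/(2*H)) = 8 + H - (-2 + H)/(2*H))
R*f(z(5, -4)) = -35921*(15/2 + (-7 - 4) + 1/(-7 - 4)) = -35921*(15/2 - 11 + 1/(-11)) = -35921*(15/2 - 11 - 1/11) = -35921*(-79/22) = 2837759/22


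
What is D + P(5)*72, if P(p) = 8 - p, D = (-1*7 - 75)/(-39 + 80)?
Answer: 214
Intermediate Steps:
D = -2 (D = (-7 - 75)/41 = -82*1/41 = -2)
D + P(5)*72 = -2 + (8 - 1*5)*72 = -2 + (8 - 5)*72 = -2 + 3*72 = -2 + 216 = 214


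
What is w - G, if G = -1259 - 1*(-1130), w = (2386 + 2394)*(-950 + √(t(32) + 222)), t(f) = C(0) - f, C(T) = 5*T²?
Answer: -4540871 + 4780*√190 ≈ -4.4750e+6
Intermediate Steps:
t(f) = -f (t(f) = 5*0² - f = 5*0 - f = 0 - f = -f)
w = -4541000 + 4780*√190 (w = (2386 + 2394)*(-950 + √(-1*32 + 222)) = 4780*(-950 + √(-32 + 222)) = 4780*(-950 + √190) = -4541000 + 4780*√190 ≈ -4.4751e+6)
G = -129 (G = -1259 + 1130 = -129)
w - G = (-4541000 + 4780*√190) - 1*(-129) = (-4541000 + 4780*√190) + 129 = -4540871 + 4780*√190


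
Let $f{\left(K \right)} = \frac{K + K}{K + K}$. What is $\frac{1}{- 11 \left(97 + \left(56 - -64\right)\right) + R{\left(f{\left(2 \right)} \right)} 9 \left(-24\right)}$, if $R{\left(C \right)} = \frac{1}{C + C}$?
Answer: $- \frac{1}{2495} \approx -0.0004008$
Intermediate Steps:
$f{\left(K \right)} = 1$ ($f{\left(K \right)} = \frac{2 K}{2 K} = 2 K \frac{1}{2 K} = 1$)
$R{\left(C \right)} = \frac{1}{2 C}$
$\frac{1}{- 11 \left(97 + \left(56 - -64\right)\right) + R{\left(f{\left(2 \right)} \right)} 9 \left(-24\right)} = \frac{1}{- 11 \left(97 + \left(56 - -64\right)\right) + \frac{1}{2 \cdot 1} \cdot 9 \left(-24\right)} = \frac{1}{- 11 \left(97 + \left(56 + 64\right)\right) + \frac{1}{2} \cdot 1 \cdot 9 \left(-24\right)} = \frac{1}{- 11 \left(97 + 120\right) + \frac{1}{2} \cdot 9 \left(-24\right)} = \frac{1}{\left(-11\right) 217 + \frac{9}{2} \left(-24\right)} = \frac{1}{-2387 - 108} = \frac{1}{-2495} = - \frac{1}{2495}$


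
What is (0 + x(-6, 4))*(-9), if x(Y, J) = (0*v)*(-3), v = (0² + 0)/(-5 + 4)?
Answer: 0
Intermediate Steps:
v = 0 (v = (0 + 0)/(-1) = 0*(-1) = 0)
x(Y, J) = 0 (x(Y, J) = (0*0)*(-3) = 0*(-3) = 0)
(0 + x(-6, 4))*(-9) = (0 + 0)*(-9) = 0*(-9) = 0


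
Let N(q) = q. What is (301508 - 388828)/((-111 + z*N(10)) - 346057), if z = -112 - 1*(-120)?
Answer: 10915/43261 ≈ 0.25231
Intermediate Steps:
z = 8 (z = -112 + 120 = 8)
(301508 - 388828)/((-111 + z*N(10)) - 346057) = (301508 - 388828)/((-111 + 8*10) - 346057) = -87320/((-111 + 80) - 346057) = -87320/(-31 - 346057) = -87320/(-346088) = -87320*(-1/346088) = 10915/43261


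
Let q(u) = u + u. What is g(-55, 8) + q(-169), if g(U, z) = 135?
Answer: -203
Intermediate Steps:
q(u) = 2*u
g(-55, 8) + q(-169) = 135 + 2*(-169) = 135 - 338 = -203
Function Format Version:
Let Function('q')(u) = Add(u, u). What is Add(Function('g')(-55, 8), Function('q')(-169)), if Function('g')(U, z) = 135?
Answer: -203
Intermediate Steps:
Function('q')(u) = Mul(2, u)
Add(Function('g')(-55, 8), Function('q')(-169)) = Add(135, Mul(2, -169)) = Add(135, -338) = -203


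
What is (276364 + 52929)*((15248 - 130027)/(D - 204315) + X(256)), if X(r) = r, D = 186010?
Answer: 225841323241/2615 ≈ 8.6364e+7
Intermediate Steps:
(276364 + 52929)*((15248 - 130027)/(D - 204315) + X(256)) = (276364 + 52929)*((15248 - 130027)/(186010 - 204315) + 256) = 329293*(-114779/(-18305) + 256) = 329293*(-114779*(-1/18305) + 256) = 329293*(16397/2615 + 256) = 329293*(685837/2615) = 225841323241/2615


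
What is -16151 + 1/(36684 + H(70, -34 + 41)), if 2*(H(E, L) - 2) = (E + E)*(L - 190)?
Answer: -385621275/23876 ≈ -16151.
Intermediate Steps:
H(E, L) = 2 + E*(-190 + L) (H(E, L) = 2 + ((E + E)*(L - 190))/2 = 2 + ((2*E)*(-190 + L))/2 = 2 + (2*E*(-190 + L))/2 = 2 + E*(-190 + L))
-16151 + 1/(36684 + H(70, -34 + 41)) = -16151 + 1/(36684 + (2 - 190*70 + 70*(-34 + 41))) = -16151 + 1/(36684 + (2 - 13300 + 70*7)) = -16151 + 1/(36684 + (2 - 13300 + 490)) = -16151 + 1/(36684 - 12808) = -16151 + 1/23876 = -385621275/23876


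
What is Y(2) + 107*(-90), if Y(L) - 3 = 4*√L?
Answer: -9627 + 4*√2 ≈ -9621.3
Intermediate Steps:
Y(L) = 3 + 4*√L
Y(2) + 107*(-90) = (3 + 4*√2) + 107*(-90) = (3 + 4*√2) - 9630 = -9627 + 4*√2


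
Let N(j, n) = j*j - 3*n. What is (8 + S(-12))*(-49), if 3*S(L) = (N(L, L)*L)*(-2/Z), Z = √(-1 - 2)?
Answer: -392 + 23520*I*√3 ≈ -392.0 + 40738.0*I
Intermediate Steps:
N(j, n) = j² - 3*n
Z = I*√3 (Z = √(-3) = I*√3 ≈ 1.732*I)
S(L) = 2*I*L*√3*(L² - 3*L)/9 (S(L) = (((L² - 3*L)*L)*(-2*(-I*√3/3)))/3 = ((L*(L² - 3*L))*(-(-2)*I*√3/3))/3 = ((L*(L² - 3*L))*(2*I*√3/3))/3 = (2*I*L*√3*(L² - 3*L)/3)/3 = 2*I*L*√3*(L² - 3*L)/9)
(8 + S(-12))*(-49) = (8 + (2/9)*I*√3*(-12)²*(-3 - 12))*(-49) = (8 + (2/9)*I*√3*144*(-15))*(-49) = (8 - 480*I*√3)*(-49) = -392 + 23520*I*√3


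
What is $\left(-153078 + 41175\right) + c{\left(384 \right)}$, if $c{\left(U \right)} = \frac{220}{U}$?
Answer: $- \frac{10742633}{96} \approx -1.119 \cdot 10^{5}$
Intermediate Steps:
$\left(-153078 + 41175\right) + c{\left(384 \right)} = \left(-153078 + 41175\right) + \frac{220}{384} = -111903 + 220 \cdot \frac{1}{384} = -111903 + \frac{55}{96} = - \frac{10742633}{96}$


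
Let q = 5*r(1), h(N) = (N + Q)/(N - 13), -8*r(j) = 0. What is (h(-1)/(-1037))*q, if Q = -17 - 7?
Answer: 0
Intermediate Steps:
Q = -24
r(j) = 0 (r(j) = -⅛*0 = 0)
h(N) = (-24 + N)/(-13 + N) (h(N) = (N - 24)/(N - 13) = (-24 + N)/(-13 + N))
q = 0 (q = 5*0 = 0)
(h(-1)/(-1037))*q = (((-24 - 1)/(-13 - 1))/(-1037))*0 = ((-25/(-14))*(-1/1037))*0 = (-1/14*(-25)*(-1/1037))*0 = ((25/14)*(-1/1037))*0 = -25/14518*0 = 0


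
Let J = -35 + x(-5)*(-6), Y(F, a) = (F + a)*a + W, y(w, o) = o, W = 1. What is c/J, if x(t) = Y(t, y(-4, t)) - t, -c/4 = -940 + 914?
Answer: -104/371 ≈ -0.28032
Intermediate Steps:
Y(F, a) = 1 + a*(F + a) (Y(F, a) = (F + a)*a + 1 = a*(F + a) + 1 = 1 + a*(F + a))
c = 104 (c = -4*(-940 + 914) = -4*(-26) = 104)
x(t) = 1 - t + 2*t**2 (x(t) = (1 + t**2 + t*t) - t = (1 + t**2 + t**2) - t = (1 + 2*t**2) - t = 1 - t + 2*t**2)
J = -371 (J = -35 + (1 - 1*(-5) + 2*(-5)**2)*(-6) = -35 + (1 + 5 + 2*25)*(-6) = -35 + (1 + 5 + 50)*(-6) = -35 + 56*(-6) = -35 - 336 = -371)
c/J = 104/(-371) = 104*(-1/371) = -104/371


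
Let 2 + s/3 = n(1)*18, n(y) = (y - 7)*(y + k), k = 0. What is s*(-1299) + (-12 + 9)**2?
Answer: 428679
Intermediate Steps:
n(y) = y*(-7 + y) (n(y) = (y - 7)*(y + 0) = (-7 + y)*y = y*(-7 + y))
s = -330 (s = -6 + 3*((1*(-7 + 1))*18) = -6 + 3*((1*(-6))*18) = -6 + 3*(-6*18) = -6 + 3*(-108) = -6 - 324 = -330)
s*(-1299) + (-12 + 9)**2 = -330*(-1299) + (-12 + 9)**2 = 428670 + (-3)**2 = 428670 + 9 = 428679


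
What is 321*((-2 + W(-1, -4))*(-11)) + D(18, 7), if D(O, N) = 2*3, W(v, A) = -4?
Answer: 21192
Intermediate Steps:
D(O, N) = 6
321*((-2 + W(-1, -4))*(-11)) + D(18, 7) = 321*((-2 - 4)*(-11)) + 6 = 321*(-6*(-11)) + 6 = 321*66 + 6 = 21186 + 6 = 21192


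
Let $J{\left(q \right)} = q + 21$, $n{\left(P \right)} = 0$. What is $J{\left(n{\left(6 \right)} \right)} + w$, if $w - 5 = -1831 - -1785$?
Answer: $-20$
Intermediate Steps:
$J{\left(q \right)} = 21 + q$
$w = -41$ ($w = 5 - 46 = -41$)
$J{\left(n{\left(6 \right)} \right)} + w = \left(21 + 0\right) - 41 = 21 - 41 = -20$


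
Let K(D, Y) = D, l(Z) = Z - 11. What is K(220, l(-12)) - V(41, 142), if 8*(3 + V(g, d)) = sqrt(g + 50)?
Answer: 223 - sqrt(91)/8 ≈ 221.81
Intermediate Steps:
l(Z) = -11 + Z
V(g, d) = -3 + sqrt(50 + g)/8 (V(g, d) = -3 + sqrt(g + 50)/8 = -3 + sqrt(50 + g)/8)
K(220, l(-12)) - V(41, 142) = 220 - (-3 + sqrt(50 + 41)/8) = 220 - (-3 + sqrt(91)/8) = 220 + (3 - sqrt(91)/8) = 223 - sqrt(91)/8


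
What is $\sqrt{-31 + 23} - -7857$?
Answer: $7857 + 2 i \sqrt{2} \approx 7857.0 + 2.8284 i$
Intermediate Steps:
$\sqrt{-31 + 23} - -7857 = \sqrt{-8} + 7857 = 2 i \sqrt{2} + 7857 = 7857 + 2 i \sqrt{2}$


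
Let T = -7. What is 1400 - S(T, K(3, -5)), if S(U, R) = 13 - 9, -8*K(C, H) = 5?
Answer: 1396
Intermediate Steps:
K(C, H) = -5/8 (K(C, H) = -⅛*5 = -5/8)
S(U, R) = 4
1400 - S(T, K(3, -5)) = 1400 - 1*4 = 1400 - 4 = 1396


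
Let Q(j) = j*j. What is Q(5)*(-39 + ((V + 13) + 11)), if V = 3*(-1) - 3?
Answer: -525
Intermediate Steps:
Q(j) = j²
V = -6 (V = -3 - 3 = -6)
Q(5)*(-39 + ((V + 13) + 11)) = 5²*(-39 + ((-6 + 13) + 11)) = 25*(-39 + (7 + 11)) = 25*(-39 + 18) = 25*(-21) = -525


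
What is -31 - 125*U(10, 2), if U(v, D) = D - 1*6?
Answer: 469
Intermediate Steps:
U(v, D) = -6 + D (U(v, D) = D - 6 = -6 + D)
-31 - 125*U(10, 2) = -31 - 125*(-6 + 2) = -31 - 125*(-4) = -31 + 500 = 469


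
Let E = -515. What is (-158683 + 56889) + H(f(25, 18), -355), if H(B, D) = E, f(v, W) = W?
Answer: -102309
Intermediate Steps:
H(B, D) = -515
(-158683 + 56889) + H(f(25, 18), -355) = (-158683 + 56889) - 515 = -101794 - 515 = -102309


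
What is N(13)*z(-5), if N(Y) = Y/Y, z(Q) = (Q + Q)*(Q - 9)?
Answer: 140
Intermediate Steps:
z(Q) = 2*Q*(-9 + Q) (z(Q) = (2*Q)*(-9 + Q) = 2*Q*(-9 + Q))
N(Y) = 1
N(13)*z(-5) = 1*(2*(-5)*(-9 - 5)) = 1*(2*(-5)*(-14)) = 1*140 = 140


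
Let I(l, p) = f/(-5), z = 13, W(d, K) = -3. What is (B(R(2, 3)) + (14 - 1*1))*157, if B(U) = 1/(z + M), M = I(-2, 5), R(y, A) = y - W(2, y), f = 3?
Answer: 127327/62 ≈ 2053.7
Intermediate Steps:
I(l, p) = -⅗ (I(l, p) = 3/(-5) = 3*(-⅕) = -⅗)
R(y, A) = 3 + y (R(y, A) = y - 1*(-3) = y + 3 = 3 + y)
M = -⅗ ≈ -0.60000
B(U) = 5/62 (B(U) = 1/(13 - ⅗) = 1/(62/5) = 5/62)
(B(R(2, 3)) + (14 - 1*1))*157 = (5/62 + (14 - 1*1))*157 = (5/62 + (14 - 1))*157 = (5/62 + 13)*157 = (811/62)*157 = 127327/62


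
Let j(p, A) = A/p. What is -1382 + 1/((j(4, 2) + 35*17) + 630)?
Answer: -3387280/2451 ≈ -1382.0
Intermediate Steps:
-1382 + 1/((j(4, 2) + 35*17) + 630) = -1382 + 1/((2/4 + 35*17) + 630) = -1382 + 1/((2*(¼) + 595) + 630) = -1382 + 1/((½ + 595) + 630) = -1382 + 1/(1191/2 + 630) = -1382 + 1/(2451/2) = -1382 + 2/2451 = -3387280/2451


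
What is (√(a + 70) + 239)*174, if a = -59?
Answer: 41586 + 174*√11 ≈ 42163.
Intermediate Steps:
(√(a + 70) + 239)*174 = (√(-59 + 70) + 239)*174 = (√11 + 239)*174 = (239 + √11)*174 = 41586 + 174*√11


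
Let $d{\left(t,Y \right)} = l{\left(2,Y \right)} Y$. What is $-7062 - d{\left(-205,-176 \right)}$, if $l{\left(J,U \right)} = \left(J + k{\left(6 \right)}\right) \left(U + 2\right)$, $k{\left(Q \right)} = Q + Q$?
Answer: $-435798$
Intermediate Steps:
$k{\left(Q \right)} = 2 Q$
$l{\left(J,U \right)} = \left(2 + U\right) \left(12 + J\right)$ ($l{\left(J,U \right)} = \left(J + 2 \cdot 6\right) \left(U + 2\right) = \left(J + 12\right) \left(2 + U\right) = \left(12 + J\right) \left(2 + U\right) = \left(2 + U\right) \left(12 + J\right)$)
$d{\left(t,Y \right)} = Y \left(28 + 14 Y\right)$ ($d{\left(t,Y \right)} = \left(24 + 2 \cdot 2 + 12 Y + 2 Y\right) Y = \left(24 + 4 + 12 Y + 2 Y\right) Y = \left(28 + 14 Y\right) Y = Y \left(28 + 14 Y\right)$)
$-7062 - d{\left(-205,-176 \right)} = -7062 - 14 \left(-176\right) \left(2 - 176\right) = -7062 - 14 \left(-176\right) \left(-174\right) = -7062 - 428736 = -435798$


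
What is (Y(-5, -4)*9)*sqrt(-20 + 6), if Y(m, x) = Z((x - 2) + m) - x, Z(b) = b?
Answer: -63*I*sqrt(14) ≈ -235.72*I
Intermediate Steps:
Y(m, x) = -2 + m (Y(m, x) = ((x - 2) + m) - x = ((-2 + x) + m) - x = (-2 + m + x) - x = -2 + m)
(Y(-5, -4)*9)*sqrt(-20 + 6) = ((-2 - 5)*9)*sqrt(-20 + 6) = (-7*9)*sqrt(-14) = -63*I*sqrt(14)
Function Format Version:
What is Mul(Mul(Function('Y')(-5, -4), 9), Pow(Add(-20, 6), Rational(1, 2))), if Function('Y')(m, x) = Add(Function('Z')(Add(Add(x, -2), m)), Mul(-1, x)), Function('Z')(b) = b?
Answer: Mul(-63, I, Pow(14, Rational(1, 2))) ≈ Mul(-235.72, I)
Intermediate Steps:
Function('Y')(m, x) = Add(-2, m) (Function('Y')(m, x) = Add(Add(Add(x, -2), m), Mul(-1, x)) = Add(Add(Add(-2, x), m), Mul(-1, x)) = Add(Add(-2, m, x), Mul(-1, x)) = Add(-2, m))
Mul(Mul(Function('Y')(-5, -4), 9), Pow(Add(-20, 6), Rational(1, 2))) = Mul(Mul(Add(-2, -5), 9), Pow(Add(-20, 6), Rational(1, 2))) = Mul(Mul(-7, 9), Pow(-14, Rational(1, 2))) = Mul(-63, Mul(I, Pow(14, Rational(1, 2)))) = Mul(-63, I, Pow(14, Rational(1, 2)))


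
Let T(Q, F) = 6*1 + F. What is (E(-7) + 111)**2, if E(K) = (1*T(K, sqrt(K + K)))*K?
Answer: 4075 - 966*I*sqrt(14) ≈ 4075.0 - 3614.4*I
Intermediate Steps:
T(Q, F) = 6 + F
E(K) = K*(6 + sqrt(2)*sqrt(K)) (E(K) = (1*(6 + sqrt(K + K)))*K = (1*(6 + sqrt(2*K)))*K = (1*(6 + sqrt(2)*sqrt(K)))*K = (6 + sqrt(2)*sqrt(K))*K = K*(6 + sqrt(2)*sqrt(K)))
(E(-7) + 111)**2 = (-7*(6 + sqrt(2)*sqrt(-7)) + 111)**2 = (-7*(6 + sqrt(2)*(I*sqrt(7))) + 111)**2 = (-7*(6 + I*sqrt(14)) + 111)**2 = ((-42 - 7*I*sqrt(14)) + 111)**2 = (69 - 7*I*sqrt(14))**2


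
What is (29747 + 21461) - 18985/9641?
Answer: 493677343/9641 ≈ 51206.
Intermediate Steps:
(29747 + 21461) - 18985/9641 = 51208 - 18985*1/9641 = 51208 - 18985/9641 = 493677343/9641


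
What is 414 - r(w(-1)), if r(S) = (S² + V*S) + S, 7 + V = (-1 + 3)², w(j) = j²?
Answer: 415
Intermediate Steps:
V = -3 (V = -7 + (-1 + 3)² = -7 + 2² = -7 + 4 = -3)
r(S) = S² - 2*S (r(S) = (S² - 3*S) + S = S² - 2*S)
414 - r(w(-1)) = 414 - (-1)²*(-2 + (-1)²) = 414 - (-2 + 1) = 414 - (-1) = 414 - 1*(-1) = 414 + 1 = 415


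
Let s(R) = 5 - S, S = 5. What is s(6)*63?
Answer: 0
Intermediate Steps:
s(R) = 0 (s(R) = 5 - 1*5 = 5 - 5 = 0)
s(6)*63 = 0*63 = 0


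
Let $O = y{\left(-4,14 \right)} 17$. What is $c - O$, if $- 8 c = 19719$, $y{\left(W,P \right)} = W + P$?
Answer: $- \frac{21079}{8} \approx -2634.9$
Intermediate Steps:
$y{\left(W,P \right)} = P + W$
$c = - \frac{19719}{8}$ ($c = \left(- \frac{1}{8}\right) 19719 = - \frac{19719}{8} \approx -2464.9$)
$O = 170$ ($O = \left(14 - 4\right) 17 = 10 \cdot 17 = 170$)
$c - O = - \frac{19719}{8} - 170 = - \frac{21079}{8}$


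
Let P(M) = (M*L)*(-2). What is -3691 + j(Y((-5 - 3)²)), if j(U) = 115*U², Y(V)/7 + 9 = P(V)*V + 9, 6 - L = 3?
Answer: 3403426034069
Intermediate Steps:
L = 3 (L = 6 - 1*3 = 6 - 3 = 3)
P(M) = -6*M (P(M) = (M*3)*(-2) = (3*M)*(-2) = -6*M)
Y(V) = -42*V² (Y(V) = -63 + 7*((-6*V)*V + 9) = -63 + 7*(-6*V² + 9) = -63 + 7*(9 - 6*V²) = -63 + (63 - 42*V²) = -42*V²)
-3691 + j(Y((-5 - 3)²)) = -3691 + 115*(-42*(-5 - 3)⁴)² = -3691 + 115*(-42*((-8)²)²)² = -3691 + 115*(-42*64²)² = -3691 + 115*(-42*4096)² = -3691 + 115*(-172032)² = -3691 + 115*29595009024 = -3691 + 3403426037760 = 3403426034069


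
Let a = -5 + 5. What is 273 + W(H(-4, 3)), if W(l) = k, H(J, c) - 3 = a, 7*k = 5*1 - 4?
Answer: 1912/7 ≈ 273.14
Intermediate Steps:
a = 0
k = ⅐ (k = (5*1 - 4)/7 = (5 - 4)/7 = (⅐)*1 = ⅐ ≈ 0.14286)
H(J, c) = 3 (H(J, c) = 3 + 0 = 3)
W(l) = ⅐
273 + W(H(-4, 3)) = 273 + ⅐ = 1912/7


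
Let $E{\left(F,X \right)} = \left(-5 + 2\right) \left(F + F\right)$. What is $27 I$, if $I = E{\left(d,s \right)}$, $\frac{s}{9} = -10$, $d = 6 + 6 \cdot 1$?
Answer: $-1944$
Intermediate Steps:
$d = 12$ ($d = 6 + 6 = 12$)
$s = -90$ ($s = 9 \left(-10\right) = -90$)
$E{\left(F,X \right)} = - 6 F$ ($E{\left(F,X \right)} = - 3 \cdot 2 F = - 6 F$)
$I = -72$ ($I = \left(-6\right) 12 = -72$)
$27 I = 27 \left(-72\right) = -1944$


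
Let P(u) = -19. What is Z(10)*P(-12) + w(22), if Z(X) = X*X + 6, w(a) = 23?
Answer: -1991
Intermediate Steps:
Z(X) = 6 + X**2 (Z(X) = X**2 + 6 = 6 + X**2)
Z(10)*P(-12) + w(22) = (6 + 10**2)*(-19) + 23 = (6 + 100)*(-19) + 23 = 106*(-19) + 23 = -2014 + 23 = -1991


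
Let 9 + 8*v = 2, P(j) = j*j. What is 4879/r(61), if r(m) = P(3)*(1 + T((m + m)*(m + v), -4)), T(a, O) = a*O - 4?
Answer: -697/37728 ≈ -0.018474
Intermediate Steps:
P(j) = j²
v = -7/8 (v = -9/8 + (⅛)*2 = -9/8 + ¼ = -7/8 ≈ -0.87500)
T(a, O) = -4 + O*a (T(a, O) = O*a - 4 = -4 + O*a)
r(m) = -27 - 72*m*(-7/8 + m) (r(m) = 3²*(1 + (-4 - 4*(m + m)*(m - 7/8))) = 9*(1 + (-4 - 4*2*m*(-7/8 + m))) = 9*(1 + (-4 - 8*m*(-7/8 + m))) = 9*(-3 - 8*m*(-7/8 + m)) = -27 - 72*m*(-7/8 + m))
4879/r(61) = 4879/(-27 - 72*61² + 63*61) = 4879/(-27 - 72*3721 + 3843) = 4879/(-27 - 267912 + 3843) = 4879/(-264096) = 4879*(-1/264096) = -697/37728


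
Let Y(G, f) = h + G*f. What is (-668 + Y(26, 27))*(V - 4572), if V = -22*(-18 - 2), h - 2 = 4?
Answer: -165280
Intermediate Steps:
h = 6 (h = 2 + 4 = 6)
Y(G, f) = 6 + G*f
V = 440 (V = -22*(-20) = 440)
(-668 + Y(26, 27))*(V - 4572) = (-668 + (6 + 26*27))*(440 - 4572) = (-668 + (6 + 702))*(-4132) = (-668 + 708)*(-4132) = 40*(-4132) = -165280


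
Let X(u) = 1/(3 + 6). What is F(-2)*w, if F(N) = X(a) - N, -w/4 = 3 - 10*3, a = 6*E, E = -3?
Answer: 228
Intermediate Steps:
a = -18 (a = 6*(-3) = -18)
w = 108 (w = -4*(3 - 10*3) = -4*(3 - 30) = -4*(-27) = 108)
X(u) = 1/9
F(N) = 1/9 - N
F(-2)*w = (1/9 - 1*(-2))*108 = (1/9 + 2)*108 = (19/9)*108 = 228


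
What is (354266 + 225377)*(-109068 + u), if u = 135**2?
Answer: -52656509049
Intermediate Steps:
u = 18225
(354266 + 225377)*(-109068 + u) = (354266 + 225377)*(-109068 + 18225) = 579643*(-90843) = -52656509049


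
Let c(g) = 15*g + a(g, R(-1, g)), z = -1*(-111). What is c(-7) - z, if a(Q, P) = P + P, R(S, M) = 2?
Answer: -212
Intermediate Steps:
a(Q, P) = 2*P
z = 111
c(g) = 4 + 15*g (c(g) = 15*g + 2*2 = 15*g + 4 = 4 + 15*g)
c(-7) - z = (4 + 15*(-7)) - 1*111 = (4 - 105) - 111 = -101 - 111 = -212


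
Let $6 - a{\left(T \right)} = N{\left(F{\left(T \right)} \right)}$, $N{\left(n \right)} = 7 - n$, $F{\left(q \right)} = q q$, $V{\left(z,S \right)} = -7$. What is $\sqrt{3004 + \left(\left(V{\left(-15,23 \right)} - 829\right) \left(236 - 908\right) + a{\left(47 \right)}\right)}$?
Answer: $2 \sqrt{141751} \approx 753.0$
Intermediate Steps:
$F{\left(q \right)} = q^{2}$
$a{\left(T \right)} = -1 + T^{2}$ ($a{\left(T \right)} = 6 - \left(7 - T^{2}\right) = 6 + \left(-7 + T^{2}\right) = -1 + T^{2}$)
$\sqrt{3004 + \left(\left(V{\left(-15,23 \right)} - 829\right) \left(236 - 908\right) + a{\left(47 \right)}\right)} = \sqrt{3004 - \left(1 - 2209 - \left(-7 - 829\right) \left(236 - 908\right)\right)} = \sqrt{3004 + \left(\left(-836\right) \left(-672\right) + \left(-1 + 2209\right)\right)} = \sqrt{3004 + \left(561792 + 2208\right)} = \sqrt{3004 + 564000} = \sqrt{567004} = 2 \sqrt{141751}$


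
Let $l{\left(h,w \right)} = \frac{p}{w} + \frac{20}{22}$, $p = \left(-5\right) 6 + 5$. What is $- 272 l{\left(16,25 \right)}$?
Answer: $\frac{272}{11} \approx 24.727$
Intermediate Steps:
$p = -25$ ($p = -30 + 5 = -25$)
$l{\left(h,w \right)} = \frac{10}{11} - \frac{25}{w}$ ($l{\left(h,w \right)} = - \frac{25}{w} + \frac{20}{22} = - \frac{25}{w} + 20 \cdot \frac{1}{22} = - \frac{25}{w} + \frac{10}{11} = \frac{10}{11} - \frac{25}{w}$)
$- 272 l{\left(16,25 \right)} = - 272 \left(\frac{10}{11} - \frac{25}{25}\right) = - 272 \left(\frac{10}{11} - 1\right) = \left(-272\right) \left(- \frac{1}{11}\right) = \frac{272}{11}$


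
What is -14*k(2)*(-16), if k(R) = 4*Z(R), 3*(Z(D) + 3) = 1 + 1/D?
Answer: -2240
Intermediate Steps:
Z(D) = -8/3 + 1/(3*D) (Z(D) = -3 + (1 + 1/D)/3 = -3 + (⅓ + 1/(3*D)) = -8/3 + 1/(3*D))
k(R) = 4*(1 - 8*R)/(3*R) (k(R) = 4*((1 - 8*R)/(3*R)) = 4*(1 - 8*R)/(3*R))
-14*k(2)*(-16) = -56*(1 - 8*2)/(3*2)*(-16) = -56*(1 - 16)/(3*2)*(-16) = -56*(-15)/(3*2)*(-16) = -14*(-10)*(-16) = 140*(-16) = -2240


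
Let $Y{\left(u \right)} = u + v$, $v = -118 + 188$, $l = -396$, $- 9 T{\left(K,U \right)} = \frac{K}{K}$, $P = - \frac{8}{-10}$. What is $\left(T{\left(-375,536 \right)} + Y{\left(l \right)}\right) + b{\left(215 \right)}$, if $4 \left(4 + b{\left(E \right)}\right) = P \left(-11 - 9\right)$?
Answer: $- \frac{3007}{9} \approx -334.11$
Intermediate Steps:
$P = \frac{4}{5}$ ($P = \left(-8\right) \left(- \frac{1}{10}\right) = \frac{4}{5} \approx 0.8$)
$T{\left(K,U \right)} = - \frac{1}{9}$ ($T{\left(K,U \right)} = - \frac{K \frac{1}{K}}{9} = \left(- \frac{1}{9}\right) 1 = - \frac{1}{9}$)
$v = 70$
$Y{\left(u \right)} = 70 + u$ ($Y{\left(u \right)} = u + 70 = 70 + u$)
$b{\left(E \right)} = -8$ ($b{\left(E \right)} = -4 + \frac{\frac{4}{5} \left(-11 - 9\right)}{4} = -4 + \frac{\frac{4}{5} \left(-20\right)}{4} = -4 + \frac{1}{4} \left(-16\right) = -4 - 4 = -8$)
$\left(T{\left(-375,536 \right)} + Y{\left(l \right)}\right) + b{\left(215 \right)} = \left(- \frac{1}{9} + \left(70 - 396\right)\right) - 8 = \left(- \frac{1}{9} - 326\right) - 8 = - \frac{2935}{9} - 8 = - \frac{3007}{9}$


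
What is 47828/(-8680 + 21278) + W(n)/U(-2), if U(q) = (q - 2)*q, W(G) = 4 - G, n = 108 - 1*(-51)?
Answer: -785033/50392 ≈ -15.579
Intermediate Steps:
n = 159 (n = 108 + 51 = 159)
U(q) = q*(-2 + q) (U(q) = (-2 + q)*q = q*(-2 + q))
47828/(-8680 + 21278) + W(n)/U(-2) = 47828/(-8680 + 21278) + (4 - 1*159)/((-2*(-2 - 2))) = 47828/12598 + (4 - 159)/((-2*(-4))) = 47828*(1/12598) - 155/8 = 23914/6299 - 155*1/8 = 23914/6299 - 155/8 = -785033/50392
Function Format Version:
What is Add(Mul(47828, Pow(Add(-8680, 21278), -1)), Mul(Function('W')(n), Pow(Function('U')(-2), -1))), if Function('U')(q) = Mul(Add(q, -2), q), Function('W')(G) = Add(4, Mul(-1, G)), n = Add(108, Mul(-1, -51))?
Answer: Rational(-785033, 50392) ≈ -15.579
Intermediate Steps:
n = 159 (n = Add(108, 51) = 159)
Function('U')(q) = Mul(q, Add(-2, q)) (Function('U')(q) = Mul(Add(-2, q), q) = Mul(q, Add(-2, q)))
Add(Mul(47828, Pow(Add(-8680, 21278), -1)), Mul(Function('W')(n), Pow(Function('U')(-2), -1))) = Add(Mul(47828, Pow(Add(-8680, 21278), -1)), Mul(Add(4, Mul(-1, 159)), Pow(Mul(-2, Add(-2, -2)), -1))) = Add(Mul(47828, Pow(12598, -1)), Mul(Add(4, -159), Pow(Mul(-2, -4), -1))) = Add(Mul(47828, Rational(1, 12598)), Mul(-155, Pow(8, -1))) = Add(Rational(23914, 6299), Mul(-155, Rational(1, 8))) = Add(Rational(23914, 6299), Rational(-155, 8)) = Rational(-785033, 50392)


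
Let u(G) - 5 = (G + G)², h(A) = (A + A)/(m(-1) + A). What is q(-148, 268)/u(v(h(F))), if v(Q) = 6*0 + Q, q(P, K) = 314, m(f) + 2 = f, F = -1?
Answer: 157/3 ≈ 52.333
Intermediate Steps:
m(f) = -2 + f
h(A) = 2*A/(-3 + A) (h(A) = (A + A)/((-2 - 1) + A) = (2*A)/(-3 + A) = 2*A/(-3 + A))
v(Q) = Q (v(Q) = 0 + Q = Q)
u(G) = 5 + 4*G² (u(G) = 5 + (G + G)² = 5 + (2*G)² = 5 + 4*G²)
q(-148, 268)/u(v(h(F))) = 314/(5 + 4*(2*(-1)/(-3 - 1))²) = 314/(5 + 4*(2*(-1)/(-4))²) = 314/(5 + 4*(2*(-1)*(-¼))²) = 314/(5 + 4*(½)²) = 314/(5 + 4*(¼)) = 314/(5 + 1) = 314/6 = 314*(⅙) = 157/3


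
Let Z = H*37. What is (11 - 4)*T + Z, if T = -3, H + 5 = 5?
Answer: -21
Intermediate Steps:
H = 0 (H = -5 + 5 = 0)
Z = 0 (Z = 0*37 = 0)
(11 - 4)*T + Z = (11 - 4)*(-3) + 0 = 7*(-3) + 0 = -21 + 0 = -21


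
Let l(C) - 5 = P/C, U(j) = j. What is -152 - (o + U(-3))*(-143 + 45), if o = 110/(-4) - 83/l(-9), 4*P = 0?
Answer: -23839/5 ≈ -4767.8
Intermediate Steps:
P = 0 (P = (¼)*0 = 0)
l(C) = 5 (l(C) = 5 + 0/C = 5 + 0 = 5)
o = -441/10 (o = 110/(-4) - 83/5 = 110*(-¼) - 83*⅕ = -55/2 - 83/5 = -441/10 ≈ -44.100)
-152 - (o + U(-3))*(-143 + 45) = -152 - (-441/10 - 3)*(-143 + 45) = -152 - (-471)*(-98)/10 = -152 - 1*23079/5 = -152 - 23079/5 = -23839/5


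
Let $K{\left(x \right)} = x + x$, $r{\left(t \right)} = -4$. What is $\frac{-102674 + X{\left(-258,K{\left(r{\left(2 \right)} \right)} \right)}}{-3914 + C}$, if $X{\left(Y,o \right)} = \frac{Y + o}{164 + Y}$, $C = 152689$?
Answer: $- \frac{965109}{1398485} \approx -0.69011$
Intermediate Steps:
$K{\left(x \right)} = 2 x$
$X{\left(Y,o \right)} = \frac{Y + o}{164 + Y}$
$\frac{-102674 + X{\left(-258,K{\left(r{\left(2 \right)} \right)} \right)}}{-3914 + C} = \frac{-102674 + \frac{-258 + 2 \left(-4\right)}{164 - 258}}{-3914 + 152689} = \frac{-102674 + \frac{-258 - 8}{-94}}{148775} = \left(-102674 - - \frac{133}{47}\right) \frac{1}{148775} = \left(-102674 + \frac{133}{47}\right) \frac{1}{148775} = \left(- \frac{4825545}{47}\right) \frac{1}{148775} = - \frac{965109}{1398485}$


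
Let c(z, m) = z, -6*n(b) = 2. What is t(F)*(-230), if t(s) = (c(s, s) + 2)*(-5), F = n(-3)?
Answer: 5750/3 ≈ 1916.7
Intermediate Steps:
n(b) = -⅓ (n(b) = -⅙*2 = -⅓)
F = -⅓ ≈ -0.33333
t(s) = -10 - 5*s (t(s) = (s + 2)*(-5) = (2 + s)*(-5) = -10 - 5*s)
t(F)*(-230) = (-10 - 5*(-⅓))*(-230) = (-10 + 5/3)*(-230) = -25/3*(-230) = 5750/3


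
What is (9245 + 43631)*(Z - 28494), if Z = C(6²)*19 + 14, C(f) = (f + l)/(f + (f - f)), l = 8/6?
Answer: -40631398928/27 ≈ -1.5049e+9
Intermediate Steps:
l = 4/3 (l = 8*(⅙) = 4/3 ≈ 1.3333)
C(f) = (4/3 + f)/f (C(f) = (f + 4/3)/(f + (f - f)) = (4/3 + f)/(f + 0) = (4/3 + f)/f)
Z = 910/27 (Z = ((4/3 + 6²)/(6²))*19 + 14 = ((4/3 + 36)/36)*19 + 14 = ((1/36)*(112/3))*19 + 14 = (28/27)*19 + 14 = 532/27 + 14 = 910/27 ≈ 33.704)
(9245 + 43631)*(Z - 28494) = (9245 + 43631)*(910/27 - 28494) = 52876*(-768428/27) = -40631398928/27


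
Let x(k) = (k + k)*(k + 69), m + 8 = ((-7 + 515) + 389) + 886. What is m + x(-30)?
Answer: -565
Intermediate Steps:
m = 1775 (m = -8 + (((-7 + 515) + 389) + 886) = -8 + ((508 + 389) + 886) = -8 + (897 + 886) = -8 + 1783 = 1775)
x(k) = 2*k*(69 + k) (x(k) = (2*k)*(69 + k) = 2*k*(69 + k))
m + x(-30) = 1775 + 2*(-30)*(69 - 30) = 1775 + 2*(-30)*39 = 1775 - 2340 = -565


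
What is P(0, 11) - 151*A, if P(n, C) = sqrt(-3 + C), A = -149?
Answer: 22499 + 2*sqrt(2) ≈ 22502.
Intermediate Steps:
P(0, 11) - 151*A = sqrt(-3 + 11) - 151*(-149) = sqrt(8) + 22499 = 2*sqrt(2) + 22499 = 22499 + 2*sqrt(2)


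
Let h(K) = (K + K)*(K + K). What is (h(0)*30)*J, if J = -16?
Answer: 0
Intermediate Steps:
h(K) = 4*K² (h(K) = (2*K)*(2*K) = 4*K²)
(h(0)*30)*J = ((4*0²)*30)*(-16) = ((4*0)*30)*(-16) = (0*30)*(-16) = 0*(-16) = 0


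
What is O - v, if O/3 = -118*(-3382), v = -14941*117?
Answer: 2945325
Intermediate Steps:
v = -1748097
O = 1197228 (O = 3*(-118*(-3382)) = 3*399076 = 1197228)
O - v = 1197228 - 1*(-1748097) = 1197228 + 1748097 = 2945325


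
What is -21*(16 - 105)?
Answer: 1869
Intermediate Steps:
-21*(16 - 105) = -21*(-89) = 1869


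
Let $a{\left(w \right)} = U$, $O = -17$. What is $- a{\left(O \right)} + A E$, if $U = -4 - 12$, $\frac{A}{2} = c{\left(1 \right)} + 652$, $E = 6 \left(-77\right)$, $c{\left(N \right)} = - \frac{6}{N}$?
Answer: $-596888$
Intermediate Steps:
$E = -462$
$A = 1292$ ($A = 2 \left(- \frac{6}{1} + 652\right) = 2 \left(\left(-6\right) 1 + 652\right) = 2 \left(-6 + 652\right) = 2 \cdot 646 = 1292$)
$U = -16$
$a{\left(w \right)} = -16$
$- a{\left(O \right)} + A E = \left(-1\right) \left(-16\right) + 1292 \left(-462\right) = 16 - 596904 = -596888$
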